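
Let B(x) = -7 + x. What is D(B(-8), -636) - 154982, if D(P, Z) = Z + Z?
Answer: -156254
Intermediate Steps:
D(P, Z) = 2*Z
D(B(-8), -636) - 154982 = 2*(-636) - 154982 = -1272 - 154982 = -156254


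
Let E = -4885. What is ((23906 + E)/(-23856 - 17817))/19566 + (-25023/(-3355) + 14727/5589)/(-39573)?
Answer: -2079433347281831/7469601027238455930 ≈ -0.00027839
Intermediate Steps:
((23906 + E)/(-23856 - 17817))/19566 + (-25023/(-3355) + 14727/5589)/(-39573) = ((23906 - 4885)/(-23856 - 17817))/19566 + (-25023/(-3355) + 14727/5589)/(-39573) = (19021/(-41673))*(1/19566) + (-25023*(-1/3355) + 14727*(1/5589))*(-1/39573) = (19021*(-1/41673))*(1/19566) + (25023/3355 + 4909/1863)*(-1/39573) = -19021/41673*1/19566 + (63087544/6250365)*(-1/39573) = -19021/815373918 - 63087544/247345694145 = -2079433347281831/7469601027238455930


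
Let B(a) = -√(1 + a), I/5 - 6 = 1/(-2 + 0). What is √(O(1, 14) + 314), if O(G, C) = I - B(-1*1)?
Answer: √1366/2 ≈ 18.480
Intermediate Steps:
I = 55/2 (I = 30 + 5/(-2 + 0) = 30 + 5/(-2) = 30 + 5*(-½) = 30 - 5/2 = 55/2 ≈ 27.500)
O(G, C) = 55/2 (O(G, C) = 55/2 - (-1)*√(1 - 1*1) = 55/2 - (-1)*√(1 - 1) = 55/2 - (-1)*√0 = 55/2 - (-1)*0 = 55/2 - 1*0 = 55/2 + 0 = 55/2)
√(O(1, 14) + 314) = √(55/2 + 314) = √(683/2) = √1366/2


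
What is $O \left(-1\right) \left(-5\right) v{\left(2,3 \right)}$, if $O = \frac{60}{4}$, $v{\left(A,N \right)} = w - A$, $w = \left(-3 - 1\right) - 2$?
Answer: $-600$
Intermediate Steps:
$w = -6$ ($w = -4 - 2 = -6$)
$v{\left(A,N \right)} = -6 - A$
$O = 15$ ($O = 60 \cdot \frac{1}{4} = 15$)
$O \left(-1\right) \left(-5\right) v{\left(2,3 \right)} = 15 \left(-1\right) \left(-5\right) \left(-6 - 2\right) = 15 \cdot 5 \left(-6 - 2\right) = 15 \cdot 5 \left(-8\right) = 15 \left(-40\right) = -600$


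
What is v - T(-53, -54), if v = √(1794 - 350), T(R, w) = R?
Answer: 91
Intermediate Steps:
v = 38 (v = √1444 = 38)
v - T(-53, -54) = 38 - 1*(-53) = 38 + 53 = 91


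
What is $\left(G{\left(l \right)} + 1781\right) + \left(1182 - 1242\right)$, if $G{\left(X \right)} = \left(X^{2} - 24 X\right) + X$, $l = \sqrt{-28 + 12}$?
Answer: $1705 - 92 i \approx 1705.0 - 92.0 i$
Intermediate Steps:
$l = 4 i$ ($l = \sqrt{-16} = 4 i \approx 4.0 i$)
$G{\left(X \right)} = X^{2} - 23 X$
$\left(G{\left(l \right)} + 1781\right) + \left(1182 - 1242\right) = \left(4 i \left(-23 + 4 i\right) + 1781\right) + \left(1182 - 1242\right) = \left(1781 + 4 i \left(-23 + 4 i\right)\right) - 60 = 1721 + 4 i \left(-23 + 4 i\right)$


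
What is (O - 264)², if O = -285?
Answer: 301401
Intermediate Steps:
(O - 264)² = (-285 - 264)² = (-549)² = 301401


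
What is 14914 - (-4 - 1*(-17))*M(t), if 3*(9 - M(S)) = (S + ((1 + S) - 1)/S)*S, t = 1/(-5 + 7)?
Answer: 59201/4 ≈ 14800.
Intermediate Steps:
t = ½ (t = 1/2 = ½ ≈ 0.50000)
M(S) = 9 - S*(1 + S)/3 (M(S) = 9 - (S + ((1 + S) - 1)/S)*S/3 = 9 - (S + S/S)*S/3 = 9 - (S + 1)*S/3 = 9 - (1 + S)*S/3 = 9 - S*(1 + S)/3)
14914 - (-4 - 1*(-17))*M(t) = 14914 - (-4 - 1*(-17))*(9 - ⅓*½ - (½)²/3) = 14914 - (-4 + 17)*(9 - ⅙ - ⅓*¼) = 14914 - 13*(9 - ⅙ - 1/12) = 14914 - 13*35/4 = 14914 - 1*455/4 = 14914 - 455/4 = 59201/4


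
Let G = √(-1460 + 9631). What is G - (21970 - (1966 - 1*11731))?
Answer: -31735 + √8171 ≈ -31645.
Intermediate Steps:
G = √8171 ≈ 90.394
G - (21970 - (1966 - 1*11731)) = √8171 - (21970 - (1966 - 1*11731)) = √8171 - (21970 - (1966 - 11731)) = √8171 - (21970 - 1*(-9765)) = √8171 - (21970 + 9765) = √8171 - 1*31735 = √8171 - 31735 = -31735 + √8171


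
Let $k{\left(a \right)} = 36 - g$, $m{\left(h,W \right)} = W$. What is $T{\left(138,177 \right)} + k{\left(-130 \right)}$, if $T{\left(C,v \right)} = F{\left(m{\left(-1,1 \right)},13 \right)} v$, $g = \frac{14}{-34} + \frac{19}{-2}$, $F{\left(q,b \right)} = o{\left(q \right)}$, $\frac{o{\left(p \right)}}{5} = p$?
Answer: $\frac{31651}{34} \approx 930.91$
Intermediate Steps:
$o{\left(p \right)} = 5 p$
$F{\left(q,b \right)} = 5 q$
$g = - \frac{337}{34}$ ($g = 14 \left(- \frac{1}{34}\right) + 19 \left(- \frac{1}{2}\right) = - \frac{7}{17} - \frac{19}{2} = - \frac{337}{34} \approx -9.9118$)
$T{\left(C,v \right)} = 5 v$ ($T{\left(C,v \right)} = 5 \cdot 1 v = 5 v$)
$k{\left(a \right)} = \frac{1561}{34}$ ($k{\left(a \right)} = 36 - - \frac{337}{34} = 36 + \frac{337}{34} = \frac{1561}{34}$)
$T{\left(138,177 \right)} + k{\left(-130 \right)} = 5 \cdot 177 + \frac{1561}{34} = 885 + \frac{1561}{34} = \frac{31651}{34}$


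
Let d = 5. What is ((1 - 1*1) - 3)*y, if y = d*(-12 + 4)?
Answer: 120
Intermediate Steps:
y = -40 (y = 5*(-12 + 4) = 5*(-8) = -40)
((1 - 1*1) - 3)*y = ((1 - 1*1) - 3)*(-40) = ((1 - 1) - 3)*(-40) = (0 - 3)*(-40) = -3*(-40) = 120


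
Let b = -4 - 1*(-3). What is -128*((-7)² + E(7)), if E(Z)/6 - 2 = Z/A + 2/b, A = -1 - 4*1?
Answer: -25984/5 ≈ -5196.8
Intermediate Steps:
b = -1 (b = -4 + 3 = -1)
A = -5 (A = -1 - 4 = -5)
E(Z) = -6*Z/5 (E(Z) = 12 + 6*(Z/(-5) + 2/(-1)) = 12 + 6*(Z*(-⅕) + 2*(-1)) = 12 + 6*(-Z/5 - 2) = 12 + 6*(-2 - Z/5) = 12 + (-12 - 6*Z/5) = -6*Z/5)
-128*((-7)² + E(7)) = -128*((-7)² - 6/5*7) = -128*(49 - 42/5) = -128*203/5 = -25984/5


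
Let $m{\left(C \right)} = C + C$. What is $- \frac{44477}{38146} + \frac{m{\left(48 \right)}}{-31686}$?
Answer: $- \frac{235493373}{201449026} \approx -1.169$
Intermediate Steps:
$m{\left(C \right)} = 2 C$
$- \frac{44477}{38146} + \frac{m{\left(48 \right)}}{-31686} = - \frac{44477}{38146} + \frac{2 \cdot 48}{-31686} = \left(-44477\right) \frac{1}{38146} + 96 \left(- \frac{1}{31686}\right) = - \frac{44477}{38146} - \frac{16}{5281} = - \frac{235493373}{201449026}$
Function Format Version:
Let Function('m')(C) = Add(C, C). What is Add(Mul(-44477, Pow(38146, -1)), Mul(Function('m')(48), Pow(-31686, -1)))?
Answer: Rational(-235493373, 201449026) ≈ -1.1690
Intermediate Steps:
Function('m')(C) = Mul(2, C)
Add(Mul(-44477, Pow(38146, -1)), Mul(Function('m')(48), Pow(-31686, -1))) = Add(Mul(-44477, Pow(38146, -1)), Mul(Mul(2, 48), Pow(-31686, -1))) = Add(Mul(-44477, Rational(1, 38146)), Mul(96, Rational(-1, 31686))) = Add(Rational(-44477, 38146), Rational(-16, 5281)) = Rational(-235493373, 201449026)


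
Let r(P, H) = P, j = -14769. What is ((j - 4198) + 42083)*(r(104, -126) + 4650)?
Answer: 109893464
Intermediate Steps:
((j - 4198) + 42083)*(r(104, -126) + 4650) = ((-14769 - 4198) + 42083)*(104 + 4650) = (-18967 + 42083)*4754 = 23116*4754 = 109893464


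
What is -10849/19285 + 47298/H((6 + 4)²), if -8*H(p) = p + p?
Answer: -9604349/5075 ≈ -1892.5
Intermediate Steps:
H(p) = -p/4 (H(p) = -(p + p)/8 = -p/4)
-10849/19285 + 47298/H((6 + 4)²) = -10849/19285 + 47298/((-(6 + 4)²/4)) = -10849*1/19285 + 47298/((-¼*10²)) = -571/1015 + 47298/((-¼*100)) = -571/1015 + 47298/(-25) = -571/1015 + 47298*(-1/25) = -571/1015 - 47298/25 = -9604349/5075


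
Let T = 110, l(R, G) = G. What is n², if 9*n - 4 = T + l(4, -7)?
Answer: 11449/81 ≈ 141.35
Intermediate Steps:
n = 107/9 (n = 4/9 + (110 - 7)/9 = 4/9 + (⅑)*103 = 4/9 + 103/9 = 107/9 ≈ 11.889)
n² = (107/9)² = 11449/81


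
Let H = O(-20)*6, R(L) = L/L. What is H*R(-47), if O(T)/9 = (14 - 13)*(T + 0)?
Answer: -1080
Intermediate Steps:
O(T) = 9*T (O(T) = 9*((14 - 13)*(T + 0)) = 9*(1*T) = 9*T)
R(L) = 1
H = -1080 (H = (9*(-20))*6 = -180*6 = -1080)
H*R(-47) = -1080*1 = -1080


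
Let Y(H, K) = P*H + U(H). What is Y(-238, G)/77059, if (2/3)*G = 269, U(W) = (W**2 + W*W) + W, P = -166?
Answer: 152558/77059 ≈ 1.9798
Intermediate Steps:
U(W) = W + 2*W**2 (U(W) = (W**2 + W**2) + W = 2*W**2 + W = W + 2*W**2)
G = 807/2 (G = (3/2)*269 = 807/2 ≈ 403.50)
Y(H, K) = -166*H + H*(1 + 2*H)
Y(-238, G)/77059 = -238*(-165 + 2*(-238))/77059 = -238*(-165 - 476)*(1/77059) = -238*(-641)*(1/77059) = 152558*(1/77059) = 152558/77059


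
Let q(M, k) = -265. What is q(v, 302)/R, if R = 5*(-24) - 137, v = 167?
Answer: 265/257 ≈ 1.0311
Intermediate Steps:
R = -257 (R = -120 - 137 = -257)
q(v, 302)/R = -265/(-257) = -265*(-1/257) = 265/257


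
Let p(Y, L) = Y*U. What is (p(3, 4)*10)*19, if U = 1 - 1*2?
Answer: -570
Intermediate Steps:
U = -1 (U = 1 - 2 = -1)
p(Y, L) = -Y (p(Y, L) = Y*(-1) = -Y)
(p(3, 4)*10)*19 = (-1*3*10)*19 = -3*10*19 = -30*19 = -570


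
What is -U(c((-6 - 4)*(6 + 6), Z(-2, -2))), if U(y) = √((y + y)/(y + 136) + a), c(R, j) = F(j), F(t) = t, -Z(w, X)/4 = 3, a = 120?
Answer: -√115134/31 ≈ -10.946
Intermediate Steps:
Z(w, X) = -12 (Z(w, X) = -4*3 = -12)
c(R, j) = j
U(y) = √(120 + 2*y/(136 + y)) (U(y) = √((y + y)/(y + 136) + 120) = √((2*y)/(136 + y) + 120) = √(2*y/(136 + y) + 120) = √(120 + 2*y/(136 + y)))
-U(c((-6 - 4)*(6 + 6), Z(-2, -2))) = -√2*√((8160 + 61*(-12))/(136 - 12)) = -√2*√((8160 - 732)/124) = -√2*√((1/124)*7428) = -√2*√(1857/31) = -√2*√57567/31 = -√115134/31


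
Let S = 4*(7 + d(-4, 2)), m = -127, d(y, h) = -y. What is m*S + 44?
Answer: -5544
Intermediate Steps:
S = 44 (S = 4*(7 - 1*(-4)) = 4*(7 + 4) = 4*11 = 44)
m*S + 44 = -127*44 + 44 = -5588 + 44 = -5544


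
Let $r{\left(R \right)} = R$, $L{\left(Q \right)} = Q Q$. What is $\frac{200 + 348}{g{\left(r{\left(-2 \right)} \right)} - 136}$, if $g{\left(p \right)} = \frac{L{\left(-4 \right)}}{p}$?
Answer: $- \frac{137}{36} \approx -3.8056$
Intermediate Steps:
$L{\left(Q \right)} = Q^{2}$
$g{\left(p \right)} = \frac{16}{p}$ ($g{\left(p \right)} = \frac{\left(-4\right)^{2}}{p} = \frac{16}{p}$)
$\frac{200 + 348}{g{\left(r{\left(-2 \right)} \right)} - 136} = \frac{200 + 348}{\frac{16}{-2} - 136} = \frac{548}{16 \left(- \frac{1}{2}\right) - 136} = \frac{548}{-8 - 136} = \frac{548}{-144} = 548 \left(- \frac{1}{144}\right) = - \frac{137}{36}$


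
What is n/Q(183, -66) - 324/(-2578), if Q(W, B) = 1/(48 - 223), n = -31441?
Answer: 7092303737/1289 ≈ 5.5022e+6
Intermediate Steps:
Q(W, B) = -1/175 (Q(W, B) = 1/(-175) = -1/175)
n/Q(183, -66) - 324/(-2578) = -31441/(-1/175) - 324/(-2578) = -31441*(-175) - 324*(-1/2578) = 5502175 + 162/1289 = 7092303737/1289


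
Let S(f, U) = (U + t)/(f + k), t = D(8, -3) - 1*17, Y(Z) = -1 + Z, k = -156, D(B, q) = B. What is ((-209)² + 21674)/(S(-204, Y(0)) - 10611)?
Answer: -470556/76399 ≈ -6.1592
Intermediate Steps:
t = -9 (t = 8 - 1*17 = 8 - 17 = -9)
S(f, U) = (-9 + U)/(-156 + f) (S(f, U) = (U - 9)/(f - 156) = (-9 + U)/(-156 + f))
((-209)² + 21674)/(S(-204, Y(0)) - 10611) = ((-209)² + 21674)/((-9 + (-1 + 0))/(-156 - 204) - 10611) = (43681 + 21674)/((-9 - 1)/(-360) - 10611) = 65355/(-1/360*(-10) - 10611) = 65355/(1/36 - 10611) = 65355/(-381995/36) = 65355*(-36/381995) = -470556/76399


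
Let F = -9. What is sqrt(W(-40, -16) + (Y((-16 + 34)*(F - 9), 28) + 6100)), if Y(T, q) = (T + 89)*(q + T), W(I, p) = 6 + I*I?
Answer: sqrt(77266) ≈ 277.97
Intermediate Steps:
W(I, p) = 6 + I**2
Y(T, q) = (89 + T)*(T + q)
sqrt(W(-40, -16) + (Y((-16 + 34)*(F - 9), 28) + 6100)) = sqrt((6 + (-40)**2) + ((((-16 + 34)*(-9 - 9))**2 + 89*((-16 + 34)*(-9 - 9)) + 89*28 + ((-16 + 34)*(-9 - 9))*28) + 6100)) = sqrt((6 + 1600) + (((18*(-18))**2 + 89*(18*(-18)) + 2492 + (18*(-18))*28) + 6100)) = sqrt(1606 + (((-324)**2 + 89*(-324) + 2492 - 324*28) + 6100)) = sqrt(1606 + ((104976 - 28836 + 2492 - 9072) + 6100)) = sqrt(1606 + (69560 + 6100)) = sqrt(1606 + 75660) = sqrt(77266)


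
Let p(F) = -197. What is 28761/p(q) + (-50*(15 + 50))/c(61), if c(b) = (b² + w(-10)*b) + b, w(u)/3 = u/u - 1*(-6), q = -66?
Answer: -146257193/997411 ≈ -146.64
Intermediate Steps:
w(u) = 21 (w(u) = 3*(u/u - 1*(-6)) = 3*(1 + 6) = 3*7 = 21)
c(b) = b² + 22*b (c(b) = (b² + 21*b) + b = b² + 22*b)
28761/p(q) + (-50*(15 + 50))/c(61) = 28761/(-197) + (-50*(15 + 50))/((61*(22 + 61))) = 28761*(-1/197) + (-50*65)/((61*83)) = -28761/197 - 3250/5063 = -146257193/997411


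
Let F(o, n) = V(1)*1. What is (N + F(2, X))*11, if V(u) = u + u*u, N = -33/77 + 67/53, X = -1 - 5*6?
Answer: 11572/371 ≈ 31.191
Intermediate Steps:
X = -31 (X = -1 - 30 = -31)
N = 310/371 (N = -33*1/77 + 67*(1/53) = -3/7 + 67/53 = 310/371 ≈ 0.83558)
V(u) = u + u**2
F(o, n) = 2 (F(o, n) = (1*(1 + 1))*1 = (1*2)*1 = 2*1 = 2)
(N + F(2, X))*11 = (310/371 + 2)*11 = (1052/371)*11 = 11572/371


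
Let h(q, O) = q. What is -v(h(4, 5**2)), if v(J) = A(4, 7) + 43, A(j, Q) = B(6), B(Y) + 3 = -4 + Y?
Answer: -42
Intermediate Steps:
B(Y) = -7 + Y (B(Y) = -3 + (-4 + Y) = -7 + Y)
A(j, Q) = -1 (A(j, Q) = -7 + 6 = -1)
v(J) = 42 (v(J) = -1 + 43 = 42)
-v(h(4, 5**2)) = -1*42 = -42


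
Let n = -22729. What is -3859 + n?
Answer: -26588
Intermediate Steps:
-3859 + n = -3859 - 22729 = -26588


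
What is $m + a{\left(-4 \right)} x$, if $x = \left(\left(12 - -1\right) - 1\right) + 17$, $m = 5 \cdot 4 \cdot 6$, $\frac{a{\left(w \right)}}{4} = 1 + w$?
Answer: $-228$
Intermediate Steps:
$a{\left(w \right)} = 4 + 4 w$ ($a{\left(w \right)} = 4 \left(1 + w\right) = 4 + 4 w$)
$m = 120$ ($m = 20 \cdot 6 = 120$)
$x = 29$ ($x = \left(\left(12 + 1\right) - 1\right) + 17 = \left(13 - 1\right) + 17 = 12 + 17 = 29$)
$m + a{\left(-4 \right)} x = 120 + \left(4 + 4 \left(-4\right)\right) 29 = 120 + \left(4 - 16\right) 29 = 120 - 348 = -228$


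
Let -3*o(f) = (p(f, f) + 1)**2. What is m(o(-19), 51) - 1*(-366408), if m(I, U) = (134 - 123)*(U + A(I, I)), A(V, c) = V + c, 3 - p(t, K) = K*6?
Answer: 794579/3 ≈ 2.6486e+5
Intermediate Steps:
p(t, K) = 3 - 6*K (p(t, K) = 3 - K*6 = 3 - 6*K)
o(f) = -(4 - 6*f)**2/3 (o(f) = -((3 - 6*f) + 1)**2/3 = -(4 - 6*f)**2/3)
m(I, U) = 11*U + 22*I (m(I, U) = (134 - 123)*(U + (I + I)) = 11*(U + 2*I) = 11*U + 22*I)
m(o(-19), 51) - 1*(-366408) = (11*51 + 22*(-4*(-2 + 3*(-19))**2/3)) - 1*(-366408) = (561 + 22*(-4*(-2 - 57)**2/3)) + 366408 = (561 + 22*(-4/3*(-59)**2)) + 366408 = (561 + 22*(-4/3*3481)) + 366408 = (561 + 22*(-13924/3)) + 366408 = (561 - 306328/3) + 366408 = -304645/3 + 366408 = 794579/3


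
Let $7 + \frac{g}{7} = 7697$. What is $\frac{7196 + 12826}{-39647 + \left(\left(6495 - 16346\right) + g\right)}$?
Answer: $\frac{3337}{722} \approx 4.6219$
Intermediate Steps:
$g = 53830$ ($g = -49 + 7 \cdot 7697 = -49 + 53879 = 53830$)
$\frac{7196 + 12826}{-39647 + \left(\left(6495 - 16346\right) + g\right)} = \frac{7196 + 12826}{-39647 + \left(\left(6495 - 16346\right) + 53830\right)} = \frac{20022}{-39647 + \left(-9851 + 53830\right)} = \frac{20022}{-39647 + 43979} = \frac{20022}{4332} = 20022 \cdot \frac{1}{4332} = \frac{3337}{722}$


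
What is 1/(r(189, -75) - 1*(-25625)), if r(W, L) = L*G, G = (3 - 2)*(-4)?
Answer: 1/25925 ≈ 3.8573e-5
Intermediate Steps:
G = -4 (G = 1*(-4) = -4)
r(W, L) = -4*L (r(W, L) = L*(-4) = -4*L)
1/(r(189, -75) - 1*(-25625)) = 1/(-4*(-75) - 1*(-25625)) = 1/(300 + 25625) = 1/25925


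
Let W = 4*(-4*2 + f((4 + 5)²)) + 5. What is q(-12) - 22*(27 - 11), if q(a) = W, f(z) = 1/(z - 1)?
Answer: -7579/20 ≈ -378.95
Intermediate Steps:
f(z) = 1/(-1 + z)
W = -539/20 (W = 4*(-4*2 + 1/(-1 + (4 + 5)²)) + 5 = 4*(-8 + 1/(-1 + 9²)) + 5 = 4*(-8 + 1/(-1 + 81)) + 5 = 4*(-8 + 1/80) + 5 = 4*(-639/80) + 5 = -639/20 + 5 = -539/20 ≈ -26.950)
q(a) = -539/20
q(-12) - 22*(27 - 11) = -539/20 - 22*(27 - 11) = -539/20 - 22*16 = -539/20 - 352 = -7579/20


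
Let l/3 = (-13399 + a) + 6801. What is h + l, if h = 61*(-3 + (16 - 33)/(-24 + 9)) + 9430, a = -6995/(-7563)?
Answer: -396115603/37815 ≈ -10475.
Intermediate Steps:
a = 6995/7563 (a = -6995*(-1/7563) = 6995/7563 ≈ 0.92490)
l = -49893679/2521 (l = 3*((-13399 + 6995/7563) + 6801) = 3*(-101329642/7563 + 6801) = 3*(-49893679/7563) = -49893679/2521 ≈ -19791.)
h = 139742/15 (h = 61*(-3 - 17/(-15)) + 9430 = 61*(-3 - 17*(-1/15)) + 9430 = 61*(-3 + 17/15) + 9430 = 61*(-28/15) + 9430 = -1708/15 + 9430 = 139742/15 ≈ 9316.1)
h + l = 139742/15 - 49893679/2521 = -396115603/37815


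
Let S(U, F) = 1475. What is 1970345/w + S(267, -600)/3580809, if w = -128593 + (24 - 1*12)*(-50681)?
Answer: -1410868476146/527642948577 ≈ -2.6739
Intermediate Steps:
w = -736765 (w = -128593 + (24 - 12)*(-50681) = -128593 + 12*(-50681) = -128593 - 608172 = -736765)
1970345/w + S(267, -600)/3580809 = 1970345/(-736765) + 1475/3580809 = 1970345*(-1/736765) + 1475*(1/3580809) = -394069/147353 + 1475/3580809 = -1410868476146/527642948577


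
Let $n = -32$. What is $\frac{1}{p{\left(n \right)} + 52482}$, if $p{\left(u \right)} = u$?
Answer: $\frac{1}{52450} \approx 1.9066 \cdot 10^{-5}$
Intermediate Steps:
$\frac{1}{p{\left(n \right)} + 52482} = \frac{1}{-32 + 52482} = \frac{1}{52450}$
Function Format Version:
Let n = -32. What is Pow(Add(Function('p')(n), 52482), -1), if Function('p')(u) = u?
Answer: Rational(1, 52450) ≈ 1.9066e-5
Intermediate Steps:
Pow(Add(Function('p')(n), 52482), -1) = Pow(Add(-32, 52482), -1) = Pow(52450, -1) = Rational(1, 52450)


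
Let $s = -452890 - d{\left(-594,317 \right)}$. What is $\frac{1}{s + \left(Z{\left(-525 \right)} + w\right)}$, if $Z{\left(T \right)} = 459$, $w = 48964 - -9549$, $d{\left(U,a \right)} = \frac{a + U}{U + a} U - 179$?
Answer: $- \frac{1}{393145} \approx -2.5436 \cdot 10^{-6}$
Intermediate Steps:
$d{\left(U,a \right)} = -179 + U$ ($d{\left(U,a \right)} = \frac{U + a}{U + a} U - 179 = 1 U - 179 = U - 179 = -179 + U$)
$w = 58513$ ($w = 48964 + 9549 = 58513$)
$s = -452117$ ($s = -452890 - \left(-179 - 594\right) = -452890 - -773 = -452890 + 773 = -452117$)
$\frac{1}{s + \left(Z{\left(-525 \right)} + w\right)} = \frac{1}{-452117 + \left(459 + 58513\right)} = \frac{1}{-452117 + 58972} = \frac{1}{-393145} = - \frac{1}{393145}$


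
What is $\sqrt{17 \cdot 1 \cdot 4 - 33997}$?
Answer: $i \sqrt{33929} \approx 184.2 i$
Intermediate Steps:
$\sqrt{17 \cdot 1 \cdot 4 - 33997} = \sqrt{17 \cdot 4 - 33997} = \sqrt{68 - 33997} = \sqrt{-33929} = i \sqrt{33929}$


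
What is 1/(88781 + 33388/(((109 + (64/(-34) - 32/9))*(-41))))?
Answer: 649645/57671024381 ≈ 1.1265e-5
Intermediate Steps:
1/(88781 + 33388/(((109 + (64/(-34) - 32/9))*(-41)))) = 1/(88781 + 33388/(((109 + (64*(-1/34) - 32*⅑))*(-41)))) = 1/(88781 + 33388/(((109 + (-32/17 - 32/9))*(-41)))) = 1/(88781 + 33388/(((109 - 832/153)*(-41)))) = 1/(88781 + 33388/(((15845/153)*(-41)))) = 1/(88781 + 33388/(-649645/153)) = 1/(88781 + 33388*(-153/649645)) = 1/(88781 - 5108364/649645) = 1/(57671024381/649645) = 649645/57671024381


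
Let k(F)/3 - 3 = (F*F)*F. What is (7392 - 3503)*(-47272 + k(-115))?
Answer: -17927854432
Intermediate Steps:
k(F) = 9 + 3*F**3 (k(F) = 9 + 3*((F*F)*F) = 9 + 3*(F**2*F) = 9 + 3*F**3)
(7392 - 3503)*(-47272 + k(-115)) = (7392 - 3503)*(-47272 + (9 + 3*(-115)**3)) = 3889*(-47272 + (9 + 3*(-1520875))) = 3889*(-47272 + (9 - 4562625)) = 3889*(-47272 - 4562616) = 3889*(-4609888) = -17927854432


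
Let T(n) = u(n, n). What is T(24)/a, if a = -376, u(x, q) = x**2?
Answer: -72/47 ≈ -1.5319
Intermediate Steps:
T(n) = n**2
T(24)/a = 24**2/(-376) = 576*(-1/376) = -72/47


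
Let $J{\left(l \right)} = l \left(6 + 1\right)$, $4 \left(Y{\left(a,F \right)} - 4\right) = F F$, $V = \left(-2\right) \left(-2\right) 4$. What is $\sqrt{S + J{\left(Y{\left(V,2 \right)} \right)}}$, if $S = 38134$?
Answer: $3 \sqrt{4241} \approx 195.37$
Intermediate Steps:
$V = 16$ ($V = 4 \cdot 4 = 16$)
$Y{\left(a,F \right)} = 4 + \frac{F^{2}}{4}$ ($Y{\left(a,F \right)} = 4 + \frac{F F}{4} = 4 + \frac{F^{2}}{4}$)
$J{\left(l \right)} = 7 l$ ($J{\left(l \right)} = l 7 = 7 l$)
$\sqrt{S + J{\left(Y{\left(V,2 \right)} \right)}} = \sqrt{38134 + 7 \left(4 + \frac{2^{2}}{4}\right)} = \sqrt{38134 + 7 \left(4 + \frac{1}{4} \cdot 4\right)} = \sqrt{38134 + 7 \left(4 + 1\right)} = \sqrt{38134 + 7 \cdot 5} = \sqrt{38134 + 35} = \sqrt{38169} = 3 \sqrt{4241}$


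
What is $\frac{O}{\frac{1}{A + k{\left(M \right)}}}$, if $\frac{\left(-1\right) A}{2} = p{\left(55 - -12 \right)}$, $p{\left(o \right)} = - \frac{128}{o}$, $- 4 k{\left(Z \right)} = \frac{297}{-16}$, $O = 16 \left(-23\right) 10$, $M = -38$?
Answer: $- \frac{4172545}{134} \approx -31138.0$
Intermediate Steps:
$O = -3680$ ($O = \left(-368\right) 10 = -3680$)
$k{\left(Z \right)} = \frac{297}{64}$ ($k{\left(Z \right)} = - \frac{297 \frac{1}{-16}}{4} = - \frac{297 \left(- \frac{1}{16}\right)}{4} = \left(- \frac{1}{4}\right) \left(- \frac{297}{16}\right) = \frac{297}{64}$)
$A = \frac{256}{67}$ ($A = - 2 \left(- \frac{128}{55 - -12}\right) = - 2 \left(- \frac{128}{55 + 12}\right) = - 2 \left(- \frac{128}{67}\right) = - 2 \left(\left(-128\right) \frac{1}{67}\right) = \left(-2\right) \left(- \frac{128}{67}\right) = \frac{256}{67} \approx 3.8209$)
$\frac{O}{\frac{1}{A + k{\left(M \right)}}} = - \frac{3680}{\frac{1}{\frac{256}{67} + \frac{297}{64}}} = - \frac{3680}{\frac{1}{\frac{36283}{4288}}} = - \frac{3680}{\frac{4288}{36283}} = \left(-3680\right) \frac{36283}{4288} = - \frac{4172545}{134}$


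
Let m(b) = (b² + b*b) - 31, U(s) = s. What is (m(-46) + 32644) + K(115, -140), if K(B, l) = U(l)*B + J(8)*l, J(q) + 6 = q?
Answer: 20465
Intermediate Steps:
J(q) = -6 + q
m(b) = -31 + 2*b² (m(b) = (b² + b²) - 31 = 2*b² - 31 = -31 + 2*b²)
K(B, l) = 2*l + B*l (K(B, l) = l*B + (-6 + 8)*l = B*l + 2*l = 2*l + B*l)
(m(-46) + 32644) + K(115, -140) = ((-31 + 2*(-46)²) + 32644) - 140*(2 + 115) = ((-31 + 2*2116) + 32644) - 140*117 = ((-31 + 4232) + 32644) - 16380 = (4201 + 32644) - 16380 = 36845 - 16380 = 20465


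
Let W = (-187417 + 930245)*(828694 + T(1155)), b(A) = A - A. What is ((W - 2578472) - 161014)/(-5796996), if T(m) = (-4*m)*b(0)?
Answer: -307787183573/2898498 ≈ -1.0619e+5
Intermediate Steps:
b(A) = 0
T(m) = 0 (T(m) = -4*m*0 = 0)
W = 615577106632 (W = (-187417 + 930245)*(828694 + 0) = 742828*828694 = 615577106632)
((W - 2578472) - 161014)/(-5796996) = ((615577106632 - 2578472) - 161014)/(-5796996) = (615574528160 - 161014)*(-1/5796996) = 615574367146*(-1/5796996) = -307787183573/2898498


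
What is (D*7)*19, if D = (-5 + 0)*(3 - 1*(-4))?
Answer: -4655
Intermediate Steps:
D = -35 (D = -5*(3 + 4) = -5*7 = -35)
(D*7)*19 = -35*7*19 = -245*19 = -4655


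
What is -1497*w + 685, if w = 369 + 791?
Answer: -1735835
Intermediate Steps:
w = 1160
-1497*w + 685 = -1497*1160 + 685 = -1736520 + 685 = -1735835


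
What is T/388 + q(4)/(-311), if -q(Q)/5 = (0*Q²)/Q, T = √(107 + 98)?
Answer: √205/388 ≈ 0.036902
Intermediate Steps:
T = √205 ≈ 14.318
q(Q) = 0 (q(Q) = -5*0*Q²/Q = -0/Q = -5*0 = 0)
T/388 + q(4)/(-311) = √205/388 + 0/(-311) = √205*(1/388) + 0*(-1/311) = √205/388 + 0 = √205/388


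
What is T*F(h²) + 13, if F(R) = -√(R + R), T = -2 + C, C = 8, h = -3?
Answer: 13 - 18*√2 ≈ -12.456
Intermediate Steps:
T = 6 (T = -2 + 8 = 6)
F(R) = -√2*√R (F(R) = -√(2*R) = -√2*√R)
T*F(h²) + 13 = 6*(-√2*√((-3)²)) + 13 = 6*(-√2*√9) + 13 = 6*(-1*√2*3) + 13 = 6*(-3*√2) + 13 = -18*√2 + 13 = 13 - 18*√2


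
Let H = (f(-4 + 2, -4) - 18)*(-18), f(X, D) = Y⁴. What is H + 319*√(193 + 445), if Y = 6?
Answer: -23004 + 319*√638 ≈ -14946.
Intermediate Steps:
f(X, D) = 1296 (f(X, D) = 6⁴ = 1296)
H = -23004 (H = (1296 - 18)*(-18) = 1278*(-18) = -23004)
H + 319*√(193 + 445) = -23004 + 319*√(193 + 445) = -23004 + 319*√638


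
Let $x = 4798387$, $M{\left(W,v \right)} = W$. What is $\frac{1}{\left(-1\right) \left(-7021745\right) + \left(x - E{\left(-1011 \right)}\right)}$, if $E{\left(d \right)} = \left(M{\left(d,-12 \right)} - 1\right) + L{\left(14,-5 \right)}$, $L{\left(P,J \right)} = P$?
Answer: $\frac{1}{11821130} \approx 8.4594 \cdot 10^{-8}$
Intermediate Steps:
$E{\left(d \right)} = 13 + d$ ($E{\left(d \right)} = \left(d - 1\right) + 14 = \left(-1 + d\right) + 14 = 13 + d$)
$\frac{1}{\left(-1\right) \left(-7021745\right) + \left(x - E{\left(-1011 \right)}\right)} = \frac{1}{\left(-1\right) \left(-7021745\right) + \left(4798387 - \left(13 - 1011\right)\right)} = \frac{1}{7021745 + \left(4798387 - -998\right)} = \frac{1}{7021745 + \left(4798387 + 998\right)} = \frac{1}{7021745 + 4799385} = \frac{1}{11821130}$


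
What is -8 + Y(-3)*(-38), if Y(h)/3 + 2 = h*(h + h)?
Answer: -1832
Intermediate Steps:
Y(h) = -6 + 6*h**2 (Y(h) = -6 + 3*(h*(h + h)) = -6 + 3*(h*(2*h)) = -6 + 3*(2*h**2) = -6 + 6*h**2)
-8 + Y(-3)*(-38) = -8 + (-6 + 6*(-3)**2)*(-38) = -8 + (-6 + 6*9)*(-38) = -8 + (-6 + 54)*(-38) = -8 + 48*(-38) = -8 - 1824 = -1832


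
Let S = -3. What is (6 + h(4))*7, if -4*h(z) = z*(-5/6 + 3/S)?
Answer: 329/6 ≈ 54.833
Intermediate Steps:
h(z) = 11*z/24 (h(z) = -z*(-5/6 + 3/(-3))/4 = -z*(-5*⅙ + 3*(-⅓))/4 = -z*(-⅚ - 1)/4 = -z*(-11)/(4*6) = -(-11)*z/24 = 11*z/24)
(6 + h(4))*7 = (6 + (11/24)*4)*7 = (6 + 11/6)*7 = (47/6)*7 = 329/6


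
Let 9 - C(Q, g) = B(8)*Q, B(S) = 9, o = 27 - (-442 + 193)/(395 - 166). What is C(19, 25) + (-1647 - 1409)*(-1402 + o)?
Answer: 961459958/229 ≈ 4.1985e+6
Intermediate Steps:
o = 6432/229 (o = 27 - (-249)/229 = 27 - 1*(-249/229) = 27 + 249/229 = 6432/229 ≈ 28.087)
C(Q, g) = 9 - 9*Q
C(19, 25) + (-1647 - 1409)*(-1402 + o) = (9 - 9*19) + (-1647 - 1409)*(-1402 + 6432/229) = (9 - 171) - 3056*(-314626/229) = -162 + 961497056/229 = 961459958/229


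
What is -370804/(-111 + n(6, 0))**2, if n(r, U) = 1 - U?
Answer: -92701/3025 ≈ -30.645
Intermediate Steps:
-370804/(-111 + n(6, 0))**2 = -370804/(-111 + (1 - 1*0))**2 = -370804/(-111 + (1 + 0))**2 = -370804/(-111 + 1)**2 = -370804/((-110)**2) = -370804/12100 = -370804*1/12100 = -92701/3025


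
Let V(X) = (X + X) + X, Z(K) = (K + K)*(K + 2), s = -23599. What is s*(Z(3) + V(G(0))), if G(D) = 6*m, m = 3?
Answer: -1982316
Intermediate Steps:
Z(K) = 2*K*(2 + K) (Z(K) = (2*K)*(2 + K) = 2*K*(2 + K))
G(D) = 18 (G(D) = 6*3 = 18)
V(X) = 3*X (V(X) = 2*X + X = 3*X)
s*(Z(3) + V(G(0))) = -23599*(2*3*(2 + 3) + 3*18) = -23599*(2*3*5 + 54) = -23599*(30 + 54) = -23599*84 = -1982316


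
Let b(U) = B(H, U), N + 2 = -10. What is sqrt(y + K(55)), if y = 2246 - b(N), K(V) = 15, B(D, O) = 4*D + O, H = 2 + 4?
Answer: sqrt(2249) ≈ 47.424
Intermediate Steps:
N = -12 (N = -2 - 10 = -12)
H = 6
B(D, O) = O + 4*D
b(U) = 24 + U (b(U) = U + 4*6 = U + 24 = 24 + U)
y = 2234 (y = 2246 - (24 - 12) = 2246 - 1*12 = 2246 - 12 = 2234)
sqrt(y + K(55)) = sqrt(2234 + 15) = sqrt(2249)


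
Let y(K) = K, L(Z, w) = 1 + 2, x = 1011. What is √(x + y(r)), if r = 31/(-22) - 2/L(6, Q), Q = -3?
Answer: √4394874/66 ≈ 31.764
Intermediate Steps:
L(Z, w) = 3
r = -137/66 (r = 31/(-22) - 2/3 = 31*(-1/22) - 2*⅓ = -31/22 - ⅔ = -137/66 ≈ -2.0758)
√(x + y(r)) = √(1011 - 137/66) = √(66589/66) = √4394874/66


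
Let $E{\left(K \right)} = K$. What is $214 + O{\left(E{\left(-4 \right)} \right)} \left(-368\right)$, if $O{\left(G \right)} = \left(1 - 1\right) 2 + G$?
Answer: $1686$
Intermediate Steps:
$O{\left(G \right)} = G$ ($O{\left(G \right)} = \left(1 - 1\right) 2 + G = 0 \cdot 2 + G = 0 + G = G$)
$214 + O{\left(E{\left(-4 \right)} \right)} \left(-368\right) = 214 - -1472 = 214 + 1472 = 1686$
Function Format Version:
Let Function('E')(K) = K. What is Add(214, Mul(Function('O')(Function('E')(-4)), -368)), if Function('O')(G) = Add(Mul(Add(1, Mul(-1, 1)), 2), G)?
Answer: 1686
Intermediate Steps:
Function('O')(G) = G (Function('O')(G) = Add(Mul(Add(1, -1), 2), G) = Add(Mul(0, 2), G) = Add(0, G) = G)
Add(214, Mul(Function('O')(Function('E')(-4)), -368)) = Add(214, Mul(-4, -368)) = Add(214, 1472) = 1686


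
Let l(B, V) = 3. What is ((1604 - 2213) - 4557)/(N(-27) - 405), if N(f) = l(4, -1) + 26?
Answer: 2583/188 ≈ 13.739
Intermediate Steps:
N(f) = 29 (N(f) = 3 + 26 = 29)
((1604 - 2213) - 4557)/(N(-27) - 405) = ((1604 - 2213) - 4557)/(29 - 405) = (-609 - 4557)/(-376) = -5166*(-1/376) = 2583/188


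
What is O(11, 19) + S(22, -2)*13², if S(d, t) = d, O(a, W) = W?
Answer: 3737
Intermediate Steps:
O(11, 19) + S(22, -2)*13² = 19 + 22*13² = 19 + 22*169 = 19 + 3718 = 3737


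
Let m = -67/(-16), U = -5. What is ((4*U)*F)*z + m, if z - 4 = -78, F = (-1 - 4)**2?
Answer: 592067/16 ≈ 37004.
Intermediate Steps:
F = 25 (F = (-5)**2 = 25)
z = -74 (z = 4 - 78 = -74)
m = 67/16 (m = -67*(-1/16) = 67/16 ≈ 4.1875)
((4*U)*F)*z + m = ((4*(-5))*25)*(-74) + 67/16 = -20*25*(-74) + 67/16 = -500*(-74) + 67/16 = 37000 + 67/16 = 592067/16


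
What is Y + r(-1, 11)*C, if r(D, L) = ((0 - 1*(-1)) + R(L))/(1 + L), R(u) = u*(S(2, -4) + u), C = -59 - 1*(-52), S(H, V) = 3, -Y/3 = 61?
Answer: -3281/12 ≈ -273.42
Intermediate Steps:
Y = -183 (Y = -3*61 = -183)
C = -7 (C = -59 + 52 = -7)
R(u) = u*(3 + u)
r(D, L) = (1 + L*(3 + L))/(1 + L) (r(D, L) = ((0 - 1*(-1)) + L*(3 + L))/(1 + L) = ((0 + 1) + L*(3 + L))/(1 + L) = (1 + L*(3 + L))/(1 + L))
Y + r(-1, 11)*C = -183 + ((1 + 11*(3 + 11))/(1 + 11))*(-7) = -183 + ((1 + 11*14)/12)*(-7) = -183 + ((1 + 154)/12)*(-7) = -183 + ((1/12)*155)*(-7) = -183 + (155/12)*(-7) = -183 - 1085/12 = -3281/12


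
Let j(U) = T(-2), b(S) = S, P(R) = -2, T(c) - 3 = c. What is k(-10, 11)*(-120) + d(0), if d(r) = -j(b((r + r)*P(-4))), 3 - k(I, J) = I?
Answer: -1561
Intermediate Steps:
T(c) = 3 + c
k(I, J) = 3 - I
j(U) = 1 (j(U) = 3 - 2 = 1)
d(r) = -1 (d(r) = -1*1 = -1)
k(-10, 11)*(-120) + d(0) = (3 - 1*(-10))*(-120) - 1 = (3 + 10)*(-120) - 1 = 13*(-120) - 1 = -1560 - 1 = -1561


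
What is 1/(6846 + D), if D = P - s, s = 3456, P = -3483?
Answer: -1/93 ≈ -0.010753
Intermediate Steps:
D = -6939 (D = -3483 - 1*3456 = -3483 - 3456 = -6939)
1/(6846 + D) = 1/(6846 - 6939) = 1/(-93) = -1/93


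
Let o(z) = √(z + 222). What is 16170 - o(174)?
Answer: 16170 - 6*√11 ≈ 16150.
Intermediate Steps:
o(z) = √(222 + z)
16170 - o(174) = 16170 - √(222 + 174) = 16170 - √396 = 16170 - 6*√11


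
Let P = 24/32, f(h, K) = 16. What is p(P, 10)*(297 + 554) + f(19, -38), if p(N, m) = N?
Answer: 2617/4 ≈ 654.25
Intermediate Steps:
P = ¾ (P = 24*(1/32) = ¾ ≈ 0.75000)
p(P, 10)*(297 + 554) + f(19, -38) = 3*(297 + 554)/4 + 16 = (¾)*851 + 16 = 2553/4 + 16 = 2617/4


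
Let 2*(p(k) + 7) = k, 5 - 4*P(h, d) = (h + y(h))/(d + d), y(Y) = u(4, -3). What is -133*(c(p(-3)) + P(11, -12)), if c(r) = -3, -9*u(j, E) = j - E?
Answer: 47215/216 ≈ 218.59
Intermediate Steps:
u(j, E) = -j/9 + E/9 (u(j, E) = -(j - E)/9 = -j/9 + E/9)
y(Y) = -7/9 (y(Y) = -1/9*4 + (1/9)*(-3) = -4/9 - 1/3 = -7/9)
P(h, d) = 5/4 - (-7/9 + h)/(8*d) (P(h, d) = 5/4 - (h - 7/9)/(4*(d + d)) = 5/4 - (-7/9 + h)/(4*(2*d)) = 5/4 - (-7/9 + h)*1/(2*d)/4 = 5/4 - (-7/9 + h)/(8*d))
p(k) = -7 + k/2
-133*(c(p(-3)) + P(11, -12)) = -133*(-3 + (1/72)*(7 - 9*11 + 90*(-12))/(-12)) = -133*(-3 + (1/72)*(-1/12)*(7 - 99 - 1080)) = -133*(-3 + (1/72)*(-1/12)*(-1172)) = -133*(-3 + 293/216) = -133*(-355/216) = 47215/216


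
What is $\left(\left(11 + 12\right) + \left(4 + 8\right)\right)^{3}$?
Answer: $42875$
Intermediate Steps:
$\left(\left(11 + 12\right) + \left(4 + 8\right)\right)^{3} = \left(23 + 12\right)^{3} = 35^{3} = 42875$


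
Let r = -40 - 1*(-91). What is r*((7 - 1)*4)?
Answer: 1224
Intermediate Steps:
r = 51 (r = -40 + 91 = 51)
r*((7 - 1)*4) = 51*((7 - 1)*4) = 51*(6*4) = 51*24 = 1224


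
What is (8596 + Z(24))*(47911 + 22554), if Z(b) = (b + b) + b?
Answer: 610790620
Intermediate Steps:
Z(b) = 3*b (Z(b) = 2*b + b = 3*b)
(8596 + Z(24))*(47911 + 22554) = (8596 + 3*24)*(47911 + 22554) = (8596 + 72)*70465 = 8668*70465 = 610790620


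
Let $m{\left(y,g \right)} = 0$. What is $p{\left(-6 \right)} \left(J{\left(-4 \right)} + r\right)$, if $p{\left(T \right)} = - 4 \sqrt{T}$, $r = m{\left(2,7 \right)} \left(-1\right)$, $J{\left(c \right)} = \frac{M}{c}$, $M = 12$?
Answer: $12 i \sqrt{6} \approx 29.394 i$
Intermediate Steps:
$J{\left(c \right)} = \frac{12}{c}$
$r = 0$ ($r = 0 \left(-1\right) = 0$)
$p{\left(-6 \right)} \left(J{\left(-4 \right)} + r\right) = - 4 \sqrt{-6} \left(\frac{12}{-4} + 0\right) = - 4 i \sqrt{6} \left(12 \left(- \frac{1}{4}\right) + 0\right) = - 4 i \sqrt{6} \left(-3 + 0\right) = - 4 i \sqrt{6} \left(-3\right) = 12 i \sqrt{6}$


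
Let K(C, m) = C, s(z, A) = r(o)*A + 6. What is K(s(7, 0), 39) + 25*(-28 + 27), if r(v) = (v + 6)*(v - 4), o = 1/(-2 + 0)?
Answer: -19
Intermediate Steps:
o = -½ (o = 1/(-2) = -½ ≈ -0.50000)
r(v) = (-4 + v)*(6 + v) (r(v) = (6 + v)*(-4 + v) = (-4 + v)*(6 + v))
s(z, A) = 6 - 99*A/4 (s(z, A) = (-24 + (-½)² + 2*(-½))*A + 6 = (-24 + ¼ - 1)*A + 6 = -99*A/4 + 6 = 6 - 99*A/4)
K(s(7, 0), 39) + 25*(-28 + 27) = (6 - 99/4*0) + 25*(-28 + 27) = (6 + 0) + 25*(-1) = 6 - 25 = -19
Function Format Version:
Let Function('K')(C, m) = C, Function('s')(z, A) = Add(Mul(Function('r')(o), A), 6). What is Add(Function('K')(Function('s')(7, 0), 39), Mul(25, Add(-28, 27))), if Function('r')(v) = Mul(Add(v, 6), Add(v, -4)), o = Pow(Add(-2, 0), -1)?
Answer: -19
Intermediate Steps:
o = Rational(-1, 2) (o = Pow(-2, -1) = Rational(-1, 2) ≈ -0.50000)
Function('r')(v) = Mul(Add(-4, v), Add(6, v)) (Function('r')(v) = Mul(Add(6, v), Add(-4, v)) = Mul(Add(-4, v), Add(6, v)))
Function('s')(z, A) = Add(6, Mul(Rational(-99, 4), A)) (Function('s')(z, A) = Add(Mul(Add(-24, Pow(Rational(-1, 2), 2), Mul(2, Rational(-1, 2))), A), 6) = Add(Mul(Add(-24, Rational(1, 4), -1), A), 6) = Add(Mul(Rational(-99, 4), A), 6) = Add(6, Mul(Rational(-99, 4), A)))
Add(Function('K')(Function('s')(7, 0), 39), Mul(25, Add(-28, 27))) = Add(Add(6, Mul(Rational(-99, 4), 0)), Mul(25, Add(-28, 27))) = Add(Add(6, 0), Mul(25, -1)) = Add(6, -25) = -19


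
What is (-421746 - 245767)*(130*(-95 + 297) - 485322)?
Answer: 306429852806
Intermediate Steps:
(-421746 - 245767)*(130*(-95 + 297) - 485322) = -667513*(130*202 - 485322) = -667513*(26260 - 485322) = -667513*(-459062) = 306429852806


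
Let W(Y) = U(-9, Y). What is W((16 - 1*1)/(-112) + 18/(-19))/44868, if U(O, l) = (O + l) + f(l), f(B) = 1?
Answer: -19325/95479104 ≈ -0.00020240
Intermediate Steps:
U(O, l) = 1 + O + l (U(O, l) = (O + l) + 1 = 1 + O + l)
W(Y) = -8 + Y (W(Y) = 1 - 9 + Y = -8 + Y)
W((16 - 1*1)/(-112) + 18/(-19))/44868 = (-8 + ((16 - 1*1)/(-112) + 18/(-19)))/44868 = (-8 + ((16 - 1)*(-1/112) + 18*(-1/19)))*(1/44868) = (-8 + (15*(-1/112) - 18/19))*(1/44868) = (-8 + (-15/112 - 18/19))*(1/44868) = (-8 - 2301/2128)*(1/44868) = -19325/2128*1/44868 = -19325/95479104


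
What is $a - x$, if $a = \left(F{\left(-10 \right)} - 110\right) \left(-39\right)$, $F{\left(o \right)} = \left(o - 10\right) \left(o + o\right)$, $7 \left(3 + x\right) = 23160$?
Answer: $- \frac{102309}{7} \approx -14616.0$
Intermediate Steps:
$x = \frac{23139}{7}$ ($x = -3 + \frac{1}{7} \cdot 23160 = -3 + \frac{23160}{7} = \frac{23139}{7} \approx 3305.6$)
$F{\left(o \right)} = 2 o \left(-10 + o\right)$ ($F{\left(o \right)} = \left(-10 + o\right) 2 o = 2 o \left(-10 + o\right)$)
$a = -11310$ ($a = \left(2 \left(-10\right) \left(-10 - 10\right) - 110\right) \left(-39\right) = \left(2 \left(-10\right) \left(-20\right) - 110\right) \left(-39\right) = \left(400 - 110\right) \left(-39\right) = 290 \left(-39\right) = -11310$)
$a - x = -11310 - \frac{23139}{7} = - \frac{102309}{7}$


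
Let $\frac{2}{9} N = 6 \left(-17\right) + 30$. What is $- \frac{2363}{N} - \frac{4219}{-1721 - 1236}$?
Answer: $\frac{8354347}{958068} \approx 8.72$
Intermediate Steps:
$N = -324$ ($N = \frac{9 \left(6 \left(-17\right) + 30\right)}{2} = \frac{9 \left(-102 + 30\right)}{2} = \frac{9}{2} \left(-72\right) = -324$)
$- \frac{2363}{N} - \frac{4219}{-1721 - 1236} = - \frac{2363}{-324} - \frac{4219}{-1721 - 1236} = \left(-2363\right) \left(- \frac{1}{324}\right) - \frac{4219}{-1721 - 1236} = \frac{2363}{324} - \frac{4219}{-2957} = \frac{2363}{324} - - \frac{4219}{2957} = \frac{2363}{324} + \frac{4219}{2957} = \frac{8354347}{958068}$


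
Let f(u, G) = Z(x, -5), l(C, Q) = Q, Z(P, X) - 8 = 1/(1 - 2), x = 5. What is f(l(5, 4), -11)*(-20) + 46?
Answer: -94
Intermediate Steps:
Z(P, X) = 7 (Z(P, X) = 8 + 1/(1 - 2) = 8 + 1/(-1) = 8 - 1 = 7)
f(u, G) = 7
f(l(5, 4), -11)*(-20) + 46 = 7*(-20) + 46 = -140 + 46 = -94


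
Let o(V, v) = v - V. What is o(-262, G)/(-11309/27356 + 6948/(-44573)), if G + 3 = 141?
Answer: -97547119040/138829109 ≈ -702.64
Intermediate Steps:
G = 138 (G = -3 + 141 = 138)
o(-262, G)/(-11309/27356 + 6948/(-44573)) = (138 - 1*(-262))/(-11309/27356 + 6948/(-44573)) = (138 + 262)/(-11309*1/27356 + 6948*(-1/44573)) = 400/(-11309/27356 - 6948/44573) = 400/(-694145545/1219338988) = 400*(-1219338988/694145545) = -97547119040/138829109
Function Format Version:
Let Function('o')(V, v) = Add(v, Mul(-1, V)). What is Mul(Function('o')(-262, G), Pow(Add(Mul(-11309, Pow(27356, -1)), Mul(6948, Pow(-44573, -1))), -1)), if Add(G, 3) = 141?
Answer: Rational(-97547119040, 138829109) ≈ -702.64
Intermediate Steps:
G = 138 (G = Add(-3, 141) = 138)
Mul(Function('o')(-262, G), Pow(Add(Mul(-11309, Pow(27356, -1)), Mul(6948, Pow(-44573, -1))), -1)) = Mul(Add(138, Mul(-1, -262)), Pow(Add(Mul(-11309, Pow(27356, -1)), Mul(6948, Pow(-44573, -1))), -1)) = Mul(Add(138, 262), Pow(Add(Mul(-11309, Rational(1, 27356)), Mul(6948, Rational(-1, 44573))), -1)) = Mul(400, Pow(Add(Rational(-11309, 27356), Rational(-6948, 44573)), -1)) = Mul(400, Pow(Rational(-694145545, 1219338988), -1)) = Mul(400, Rational(-1219338988, 694145545)) = Rational(-97547119040, 138829109)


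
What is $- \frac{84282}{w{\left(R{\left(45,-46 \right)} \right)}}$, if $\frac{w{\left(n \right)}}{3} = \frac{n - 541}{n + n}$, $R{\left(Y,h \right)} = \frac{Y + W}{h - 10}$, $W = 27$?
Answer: $- \frac{126423}{949} \approx -133.22$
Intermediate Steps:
$R{\left(Y,h \right)} = \frac{27 + Y}{-10 + h}$ ($R{\left(Y,h \right)} = \frac{Y + 27}{h - 10} = \frac{27 + Y}{-10 + h}$)
$w{\left(n \right)} = \frac{3 \left(-541 + n\right)}{2 n}$ ($w{\left(n \right)} = 3 \frac{n - 541}{n + n} = 3 \frac{-541 + n}{2 n} = \frac{3 \left(-541 + n\right)}{2 n}$)
$- \frac{84282}{w{\left(R{\left(45,-46 \right)} \right)}} = - \frac{84282}{\frac{3}{2} \frac{1}{\frac{1}{-10 - 46} \left(27 + 45\right)} \left(-541 + \frac{27 + 45}{-10 - 46}\right)} = - \frac{84282}{\frac{3}{2} \frac{1}{\frac{1}{-56} \cdot 72} \left(-541 + \frac{1}{-56} \cdot 72\right)} = - \frac{84282}{\frac{3}{2} \frac{1}{\left(- \frac{1}{56}\right) 72} \left(-541 - \frac{9}{7}\right)} = - \frac{84282}{\frac{3}{2} \frac{1}{- \frac{9}{7}} \left(-541 - \frac{9}{7}\right)} = - \frac{84282}{\frac{3}{2} \left(- \frac{7}{9}\right) \left(- \frac{3796}{7}\right)} = - \frac{84282}{\frac{1898}{3}} = \left(-84282\right) \frac{3}{1898} = - \frac{126423}{949}$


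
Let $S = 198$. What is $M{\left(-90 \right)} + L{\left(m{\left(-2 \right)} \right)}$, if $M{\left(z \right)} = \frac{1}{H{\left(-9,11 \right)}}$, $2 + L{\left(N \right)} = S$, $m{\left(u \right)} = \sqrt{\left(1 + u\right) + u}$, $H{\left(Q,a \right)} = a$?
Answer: $\frac{2157}{11} \approx 196.09$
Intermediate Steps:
$m{\left(u \right)} = \sqrt{1 + 2 u}$
$L{\left(N \right)} = 196$ ($L{\left(N \right)} = -2 + 198 = 196$)
$M{\left(z \right)} = \frac{1}{11}$
$M{\left(-90 \right)} + L{\left(m{\left(-2 \right)} \right)} = \frac{1}{11} + 196 = \frac{2157}{11}$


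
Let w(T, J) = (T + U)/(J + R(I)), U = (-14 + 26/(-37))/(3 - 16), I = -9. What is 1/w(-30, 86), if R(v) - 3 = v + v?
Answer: -34151/13886 ≈ -2.4594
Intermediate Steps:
U = 544/481 (U = (-14 + 26*(-1/37))/(-13) = (-14 - 26/37)*(-1/13) = -544/37*(-1/13) = 544/481 ≈ 1.1310)
R(v) = 3 + 2*v (R(v) = 3 + (v + v) = 3 + 2*v)
w(T, J) = (544/481 + T)/(-15 + J) (w(T, J) = (T + 544/481)/(J + (3 + 2*(-9))) = (544/481 + T)/(J + (3 - 18)) = (544/481 + T)/(J - 15) = (544/481 + T)/(-15 + J))
1/w(-30, 86) = 1/((544/481 - 30)/(-15 + 86)) = 1/(-13886/481/71) = 1/((1/71)*(-13886/481)) = 1/(-13886/34151) = -34151/13886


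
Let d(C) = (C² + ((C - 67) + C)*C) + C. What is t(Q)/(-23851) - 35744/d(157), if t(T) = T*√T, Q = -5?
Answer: -35744/63585 + 5*I*√5/23851 ≈ -0.56215 + 0.00046876*I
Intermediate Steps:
d(C) = C + C² + C*(-67 + 2*C) (d(C) = (C² + ((-67 + C) + C)*C) + C = (C² + (-67 + 2*C)*C) + C = (C² + C*(-67 + 2*C)) + C = C + C² + C*(-67 + 2*C))
t(T) = T^(3/2)
t(Q)/(-23851) - 35744/d(157) = (-5)^(3/2)/(-23851) - 35744*1/(471*(-22 + 157)) = -5*I*√5*(-1/23851) - 35744/(3*157*135) = 5*I*√5/23851 - 35744/63585 = -35744/63585 + 5*I*√5/23851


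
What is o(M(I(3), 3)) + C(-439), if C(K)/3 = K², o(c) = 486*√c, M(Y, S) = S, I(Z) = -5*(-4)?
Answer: 578163 + 486*√3 ≈ 5.7901e+5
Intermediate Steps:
I(Z) = 20
C(K) = 3*K²
o(M(I(3), 3)) + C(-439) = 486*√3 + 3*(-439)² = 486*√3 + 3*192721 = 486*√3 + 578163 = 578163 + 486*√3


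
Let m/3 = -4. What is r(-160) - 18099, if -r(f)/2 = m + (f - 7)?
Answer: -17741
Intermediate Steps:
m = -12 (m = 3*(-4) = -12)
r(f) = 38 - 2*f (r(f) = -2*(-12 + (f - 7)) = -2*(-12 + (-7 + f)) = -2*(-19 + f) = 38 - 2*f)
r(-160) - 18099 = (38 - 2*(-160)) - 18099 = (38 + 320) - 18099 = 358 - 18099 = -17741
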